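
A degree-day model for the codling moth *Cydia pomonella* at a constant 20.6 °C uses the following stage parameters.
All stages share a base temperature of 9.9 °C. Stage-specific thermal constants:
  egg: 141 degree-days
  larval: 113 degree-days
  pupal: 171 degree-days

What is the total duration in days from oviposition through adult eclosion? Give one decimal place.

Daily accumulation at 20.6 °C = 20.6 − 9.9 = 10.7 DD/day.
Total K = 141 + 113 + 171 = 425 DD.
Total duration = 425 / 10.7 = 39.720 ≈ 39.7 days.

39.7 days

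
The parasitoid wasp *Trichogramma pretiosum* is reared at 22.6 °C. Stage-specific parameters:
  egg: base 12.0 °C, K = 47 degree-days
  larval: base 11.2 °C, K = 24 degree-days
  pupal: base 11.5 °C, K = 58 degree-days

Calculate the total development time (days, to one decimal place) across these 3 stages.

11.8 days

egg: 47 / (22.6 − 12.0) = 47 / 10.6 = 4.434 d.
larval: 24 / (22.6 − 11.2) = 24 / 11.4 = 2.105 d.
pupal: 58 / (22.6 − 11.5) = 58 / 11.1 = 5.225 d.
Sum = 11.764 ≈ 11.8 days.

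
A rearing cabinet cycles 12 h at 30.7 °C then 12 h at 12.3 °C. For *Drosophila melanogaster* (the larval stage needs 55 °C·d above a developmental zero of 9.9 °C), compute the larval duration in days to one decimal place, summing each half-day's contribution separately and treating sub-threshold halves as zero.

4.7 days

Day half: max(0, 30.7 − 9.9) × 0.5 = 20.8 × 0.5 = 10.40 DD.
Night half: max(0, 12.3 − 9.9) × 0.5 = 2.4 × 0.5 = 1.20 DD.
Per 24 h: 11.60 DD/day.
Duration = 55 / 11.60 = 4.741 ≈ 4.7 days.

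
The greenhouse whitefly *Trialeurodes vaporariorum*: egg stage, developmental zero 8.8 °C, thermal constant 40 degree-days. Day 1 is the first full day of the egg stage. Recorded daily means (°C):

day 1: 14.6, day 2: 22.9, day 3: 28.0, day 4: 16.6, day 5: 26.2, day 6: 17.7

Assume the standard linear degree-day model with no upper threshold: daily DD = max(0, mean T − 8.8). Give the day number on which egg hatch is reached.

day 4

Daily DD above 8.8 °C: 5.8, 14.1, 19.2, 7.8, 17.4, 8.9.
Cumulative: 5.8, 19.9, 39.1, 46.9, 64.3, 73.2.
The total first reaches 40 DD on day 4.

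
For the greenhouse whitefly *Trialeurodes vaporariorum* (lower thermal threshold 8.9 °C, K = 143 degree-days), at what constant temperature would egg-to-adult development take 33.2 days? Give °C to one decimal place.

13.2 °C

Required daily accumulation = 143 / 33.2 = 4.307 DD/day.
T = T_base + 4.307 = 8.9 + 4.307 = 13.207 ≈ 13.2 °C.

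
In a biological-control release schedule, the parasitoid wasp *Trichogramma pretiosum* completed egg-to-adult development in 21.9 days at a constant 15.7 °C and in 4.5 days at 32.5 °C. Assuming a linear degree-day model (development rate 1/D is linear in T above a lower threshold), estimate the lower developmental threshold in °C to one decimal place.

11.4 °C

Under the model K = D·(T − T_b), so D₁·(T₁ − T_b) = D₂·(T₂ − T_b).
21.9·(15.7 − T_b) = 4.5·(32.5 − T_b)
T_b = (21.9·15.7 − 4.5·32.5) / (21.9 − 4.5) = 197.58 / 17.4 = 11.355 °C ≈ 11.4 °C.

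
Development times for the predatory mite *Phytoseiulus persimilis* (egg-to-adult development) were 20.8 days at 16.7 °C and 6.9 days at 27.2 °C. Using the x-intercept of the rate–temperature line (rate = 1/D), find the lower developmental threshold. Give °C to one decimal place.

Under the model K = D·(T − T_b), so D₁·(T₁ − T_b) = D₂·(T₂ − T_b).
20.8·(16.7 − T_b) = 6.9·(27.2 − T_b)
T_b = (20.8·16.7 − 6.9·27.2) / (20.8 − 6.9) = 159.68 / 13.9 = 11.488 °C ≈ 11.5 °C.

11.5 °C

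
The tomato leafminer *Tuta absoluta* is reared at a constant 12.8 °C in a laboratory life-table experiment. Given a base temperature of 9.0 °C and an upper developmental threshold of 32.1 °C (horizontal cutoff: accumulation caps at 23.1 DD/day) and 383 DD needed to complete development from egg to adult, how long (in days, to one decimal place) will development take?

Daily accumulation = 12.8 − 9.0 = 3.8 DD/day.
Duration = 383 / 3.8 = 100.789 ≈ 100.8 days.

100.8 days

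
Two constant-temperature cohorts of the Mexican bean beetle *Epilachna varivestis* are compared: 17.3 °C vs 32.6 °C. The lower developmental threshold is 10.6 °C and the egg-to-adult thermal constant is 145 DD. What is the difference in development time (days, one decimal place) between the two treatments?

At 17.3 °C: 145 / (17.3 − 10.6) = 145 / 6.7 = 21.642 d.
At 32.6 °C: 145 / (32.6 − 10.6) = 145 / 22.0 = 6.591 d.
Difference = |21.642 − 6.591| = 15.051 ≈ 15.1 days.

15.1 days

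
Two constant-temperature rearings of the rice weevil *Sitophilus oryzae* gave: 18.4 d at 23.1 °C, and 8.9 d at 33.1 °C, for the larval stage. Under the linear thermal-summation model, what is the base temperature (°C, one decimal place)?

Linear rate model ⇒ the product D·(T − T_b) is constant across temperatures.
18.4·(23.1 − T_b) = 8.9·(33.1 − T_b)
T_b = (18.4·23.1 − 8.9·33.1) / (18.4 − 8.9) = 130.45 / 9.5 = 13.732 °C ≈ 13.7 °C.

13.7 °C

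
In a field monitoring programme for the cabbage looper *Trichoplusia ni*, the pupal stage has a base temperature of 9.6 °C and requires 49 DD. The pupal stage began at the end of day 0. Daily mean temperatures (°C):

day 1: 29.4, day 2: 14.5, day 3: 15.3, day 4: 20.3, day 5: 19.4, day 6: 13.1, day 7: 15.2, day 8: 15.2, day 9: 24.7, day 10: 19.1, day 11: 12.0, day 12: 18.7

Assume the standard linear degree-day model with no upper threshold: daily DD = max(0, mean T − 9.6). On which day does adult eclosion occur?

day 5

Daily DD above 9.6 °C: 19.8, 4.9, 5.7, 10.7, 9.8, 3.5, 5.6, 5.6, 15.1, 9.5, 2.4, 9.1.
Cumulative: 19.8, 24.7, 30.4, 41.1, 50.9, 54.4, 60.0, 65.6, 80.7, 90.2, 92.6, 101.7.
The total first reaches 49 DD on day 5.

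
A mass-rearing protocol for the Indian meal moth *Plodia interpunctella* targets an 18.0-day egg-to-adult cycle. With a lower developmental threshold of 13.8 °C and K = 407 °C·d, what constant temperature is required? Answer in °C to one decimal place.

Required daily accumulation = 407 / 18.0 = 22.611 DD/day.
T = T_base + 22.611 = 13.8 + 22.611 = 36.411 ≈ 36.4 °C.

36.4 °C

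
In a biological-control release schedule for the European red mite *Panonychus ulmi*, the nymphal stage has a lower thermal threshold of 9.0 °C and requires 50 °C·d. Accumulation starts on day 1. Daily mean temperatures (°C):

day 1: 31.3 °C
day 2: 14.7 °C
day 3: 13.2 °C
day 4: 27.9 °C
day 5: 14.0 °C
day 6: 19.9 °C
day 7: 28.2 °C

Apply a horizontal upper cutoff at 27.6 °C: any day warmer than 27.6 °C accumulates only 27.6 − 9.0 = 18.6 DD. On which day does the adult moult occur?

day 5

Daily DD above 9.0 °C (capped at 18.6): 18.6, 5.7, 4.2, 18.6, 5.0, 10.9, 18.6.
Cumulative: 18.6, 24.3, 28.5, 47.1, 52.1, 63.0, 81.6.
The total first reaches 50 DD on day 5.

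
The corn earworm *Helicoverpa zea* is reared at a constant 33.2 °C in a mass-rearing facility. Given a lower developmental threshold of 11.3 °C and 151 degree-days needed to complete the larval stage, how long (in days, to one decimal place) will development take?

Daily accumulation = 33.2 − 11.3 = 21.9 DD/day.
Duration = 151 / 21.9 = 6.895 ≈ 6.9 days.

6.9 days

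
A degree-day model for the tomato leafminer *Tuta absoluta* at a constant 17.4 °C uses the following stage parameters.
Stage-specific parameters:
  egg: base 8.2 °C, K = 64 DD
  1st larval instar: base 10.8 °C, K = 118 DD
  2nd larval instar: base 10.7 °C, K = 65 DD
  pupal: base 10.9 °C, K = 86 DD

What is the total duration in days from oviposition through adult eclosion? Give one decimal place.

47.8 days

egg: 64 / (17.4 − 8.2) = 64 / 9.2 = 6.957 d.
1st larval instar: 118 / (17.4 − 10.8) = 118 / 6.6 = 17.879 d.
2nd larval instar: 65 / (17.4 − 10.7) = 65 / 6.7 = 9.701 d.
pupal: 86 / (17.4 − 10.9) = 86 / 6.5 = 13.231 d.
Sum = 47.768 ≈ 47.8 days.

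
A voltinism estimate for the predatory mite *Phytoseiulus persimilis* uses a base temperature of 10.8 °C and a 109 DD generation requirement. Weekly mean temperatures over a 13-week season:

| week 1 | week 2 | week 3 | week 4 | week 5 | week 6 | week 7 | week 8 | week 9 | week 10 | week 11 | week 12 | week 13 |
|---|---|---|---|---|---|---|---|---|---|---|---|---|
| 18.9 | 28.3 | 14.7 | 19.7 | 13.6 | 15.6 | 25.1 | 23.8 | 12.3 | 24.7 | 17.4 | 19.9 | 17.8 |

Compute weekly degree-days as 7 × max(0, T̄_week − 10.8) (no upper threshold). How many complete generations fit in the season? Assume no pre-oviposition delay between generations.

Weekly DD (7 × max(0, T̄ − 10.8)): 56.7, 122.5, 27.3, 62.3, 19.6, 33.6, 100.1, 91.0, 10.5, 97.3, 46.2, 63.7, 49.0.
Season total = 779.8 DD.
Complete generations = ⌊779.8 / 109⌋ = 7.

7 generations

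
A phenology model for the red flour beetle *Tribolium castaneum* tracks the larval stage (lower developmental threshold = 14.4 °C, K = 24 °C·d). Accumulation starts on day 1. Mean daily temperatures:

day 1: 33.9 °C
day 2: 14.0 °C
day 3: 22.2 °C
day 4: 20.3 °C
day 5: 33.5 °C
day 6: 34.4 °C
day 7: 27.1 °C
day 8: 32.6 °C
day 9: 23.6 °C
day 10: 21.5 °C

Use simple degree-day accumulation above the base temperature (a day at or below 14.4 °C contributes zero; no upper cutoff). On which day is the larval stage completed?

Daily DD above 14.4 °C: 19.5, 0.0, 7.8, 5.9, 19.1, 20.0, 12.7, 18.2, 9.2, 7.1.
Cumulative: 19.5, 19.5, 27.3, 33.2, 52.3, 72.3, 85.0, 103.2, 112.4, 119.5.
The total first reaches 24 DD on day 3.

day 3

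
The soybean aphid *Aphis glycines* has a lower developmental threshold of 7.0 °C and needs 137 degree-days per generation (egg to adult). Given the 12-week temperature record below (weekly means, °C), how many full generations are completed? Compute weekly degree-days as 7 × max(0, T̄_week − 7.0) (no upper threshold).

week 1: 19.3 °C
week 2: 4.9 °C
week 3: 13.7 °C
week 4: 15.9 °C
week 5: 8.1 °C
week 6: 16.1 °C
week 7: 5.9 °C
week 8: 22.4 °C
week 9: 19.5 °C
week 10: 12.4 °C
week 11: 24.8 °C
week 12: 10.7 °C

Weekly DD (7 × max(0, T̄ − 7.0)): 86.1, 0.0, 46.9, 62.3, 7.7, 63.7, 0.0, 107.8, 87.5, 37.8, 124.6, 25.9.
Season total = 650.3 DD.
Complete generations = ⌊650.3 / 137⌋ = 4.

4 generations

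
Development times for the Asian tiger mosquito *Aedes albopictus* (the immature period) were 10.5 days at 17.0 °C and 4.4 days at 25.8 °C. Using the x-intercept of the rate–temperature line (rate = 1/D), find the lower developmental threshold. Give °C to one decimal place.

Equal thermal constants: D₁(T₁ − T_b) = D₂(T₂ − T_b).
10.5·(17.0 − T_b) = 4.4·(25.8 − T_b)
T_b = (10.5·17.0 − 4.4·25.8) / (10.5 − 4.4) = 64.98 / 6.1 = 10.652 °C ≈ 10.7 °C.

10.7 °C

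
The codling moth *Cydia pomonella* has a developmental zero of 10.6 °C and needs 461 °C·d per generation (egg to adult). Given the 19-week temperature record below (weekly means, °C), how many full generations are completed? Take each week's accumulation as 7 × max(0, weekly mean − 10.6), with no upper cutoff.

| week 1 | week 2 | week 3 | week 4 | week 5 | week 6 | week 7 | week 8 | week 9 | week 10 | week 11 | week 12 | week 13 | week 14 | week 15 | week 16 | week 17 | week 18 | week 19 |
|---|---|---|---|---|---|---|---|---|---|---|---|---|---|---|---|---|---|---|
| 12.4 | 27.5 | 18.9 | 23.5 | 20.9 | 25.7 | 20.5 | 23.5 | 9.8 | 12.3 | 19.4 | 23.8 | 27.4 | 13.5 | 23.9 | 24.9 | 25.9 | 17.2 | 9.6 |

2 generations

Weekly DD (7 × max(0, T̄ − 10.6)): 12.6, 118.3, 58.1, 90.3, 72.1, 105.7, 69.3, 90.3, 0.0, 11.9, 61.6, 92.4, 117.6, 20.3, 93.1, 100.1, 107.1, 46.2, 0.0.
Season total = 1267.0 DD.
Complete generations = ⌊1267.0 / 461⌋ = 2.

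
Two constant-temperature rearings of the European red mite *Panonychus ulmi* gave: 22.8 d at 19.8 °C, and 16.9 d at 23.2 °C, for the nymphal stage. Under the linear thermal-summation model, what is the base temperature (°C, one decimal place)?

10.1 °C

Equal thermal constants: D₁(T₁ − T_b) = D₂(T₂ − T_b).
22.8·(19.8 − T_b) = 16.9·(23.2 − T_b)
T_b = (22.8·19.8 − 16.9·23.2) / (22.8 − 16.9) = 59.36 / 5.9 = 10.061 °C ≈ 10.1 °C.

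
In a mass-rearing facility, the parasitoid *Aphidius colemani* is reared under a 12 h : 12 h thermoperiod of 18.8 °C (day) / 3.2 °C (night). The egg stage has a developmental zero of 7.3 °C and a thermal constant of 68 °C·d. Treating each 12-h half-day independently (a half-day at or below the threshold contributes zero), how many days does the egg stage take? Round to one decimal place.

11.8 days

Day half: max(0, 18.8 − 7.3) × 0.5 = 11.5 × 0.5 = 5.75 DD.
Night half: max(0, 3.2 − 7.3) × 0.5 = 0.0 × 0.5 = 0.00 DD.
Per 24 h: 5.75 DD/day.
Duration = 68 / 5.75 = 11.826 ≈ 11.8 days.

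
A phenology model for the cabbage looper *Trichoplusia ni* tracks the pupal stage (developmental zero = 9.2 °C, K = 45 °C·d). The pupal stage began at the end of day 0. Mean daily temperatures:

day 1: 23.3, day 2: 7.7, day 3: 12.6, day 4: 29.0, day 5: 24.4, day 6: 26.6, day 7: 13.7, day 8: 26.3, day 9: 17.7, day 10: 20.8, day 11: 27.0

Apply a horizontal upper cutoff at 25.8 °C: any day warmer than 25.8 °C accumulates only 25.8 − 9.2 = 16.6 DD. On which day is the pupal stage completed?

Daily DD above 9.2 °C (capped at 16.6): 14.1, 0.0, 3.4, 16.6, 15.2, 16.6, 4.5, 16.6, 8.5, 11.6, 16.6.
Cumulative: 14.1, 14.1, 17.5, 34.1, 49.3, 65.9, 70.4, 87.0, 95.5, 107.1, 123.7.
The total first reaches 45 DD on day 5.

day 5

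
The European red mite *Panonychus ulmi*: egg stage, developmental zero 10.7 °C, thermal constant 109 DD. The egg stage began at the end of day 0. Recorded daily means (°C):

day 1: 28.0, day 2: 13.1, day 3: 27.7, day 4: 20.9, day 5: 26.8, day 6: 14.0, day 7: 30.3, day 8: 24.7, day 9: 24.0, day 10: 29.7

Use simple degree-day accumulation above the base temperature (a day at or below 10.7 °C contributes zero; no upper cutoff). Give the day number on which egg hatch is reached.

day 9

Daily DD above 10.7 °C: 17.3, 2.4, 17.0, 10.2, 16.1, 3.3, 19.6, 14.0, 13.3, 19.0.
Cumulative: 17.3, 19.7, 36.7, 46.9, 63.0, 66.3, 85.9, 99.9, 113.2, 132.2.
The total first reaches 109 DD on day 9.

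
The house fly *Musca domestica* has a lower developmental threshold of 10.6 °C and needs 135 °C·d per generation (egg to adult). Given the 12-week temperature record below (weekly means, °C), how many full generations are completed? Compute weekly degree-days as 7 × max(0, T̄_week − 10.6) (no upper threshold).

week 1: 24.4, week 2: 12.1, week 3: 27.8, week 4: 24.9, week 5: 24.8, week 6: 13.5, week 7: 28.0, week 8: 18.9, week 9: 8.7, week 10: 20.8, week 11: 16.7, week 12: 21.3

Weekly DD (7 × max(0, T̄ − 10.6)): 96.6, 10.5, 120.4, 100.1, 99.4, 20.3, 121.8, 58.1, 0.0, 71.4, 42.7, 74.9.
Season total = 816.2 DD.
Complete generations = ⌊816.2 / 135⌋ = 6.

6 generations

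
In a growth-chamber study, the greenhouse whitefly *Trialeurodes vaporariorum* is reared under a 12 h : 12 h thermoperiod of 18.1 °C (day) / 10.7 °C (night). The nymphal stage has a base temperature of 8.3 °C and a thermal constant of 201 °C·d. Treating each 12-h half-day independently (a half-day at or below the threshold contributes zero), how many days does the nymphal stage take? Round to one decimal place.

Day half: max(0, 18.1 − 8.3) × 0.5 = 9.8 × 0.5 = 4.90 DD.
Night half: max(0, 10.7 − 8.3) × 0.5 = 2.4 × 0.5 = 1.20 DD.
Per 24 h: 6.10 DD/day.
Duration = 201 / 6.10 = 32.951 ≈ 33.0 days.

33.0 days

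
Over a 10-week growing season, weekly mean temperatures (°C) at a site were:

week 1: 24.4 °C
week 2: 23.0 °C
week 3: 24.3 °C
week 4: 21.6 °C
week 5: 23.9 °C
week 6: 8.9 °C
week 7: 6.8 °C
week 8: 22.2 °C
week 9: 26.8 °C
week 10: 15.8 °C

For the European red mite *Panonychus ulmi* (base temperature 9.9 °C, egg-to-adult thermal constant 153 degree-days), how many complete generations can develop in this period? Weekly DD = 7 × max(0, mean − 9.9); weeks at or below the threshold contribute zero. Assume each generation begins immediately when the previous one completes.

4 generations

Weekly DD (7 × max(0, T̄ − 9.9)): 101.5, 91.7, 100.8, 81.9, 98.0, 0.0, 0.0, 86.1, 118.3, 41.3.
Season total = 719.6 DD.
Complete generations = ⌊719.6 / 153⌋ = 4.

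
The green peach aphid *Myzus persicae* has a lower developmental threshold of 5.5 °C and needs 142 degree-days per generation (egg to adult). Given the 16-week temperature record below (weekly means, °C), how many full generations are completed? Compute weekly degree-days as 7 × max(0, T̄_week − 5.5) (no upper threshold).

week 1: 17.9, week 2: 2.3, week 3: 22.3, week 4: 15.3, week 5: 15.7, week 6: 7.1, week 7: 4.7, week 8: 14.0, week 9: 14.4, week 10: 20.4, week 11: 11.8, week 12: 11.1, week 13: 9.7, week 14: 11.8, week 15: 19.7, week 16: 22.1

Weekly DD (7 × max(0, T̄ − 5.5)): 86.8, 0.0, 117.6, 68.6, 71.4, 11.2, 0.0, 59.5, 62.3, 104.3, 44.1, 39.2, 29.4, 44.1, 99.4, 116.2.
Season total = 954.1 DD.
Complete generations = ⌊954.1 / 142⌋ = 6.

6 generations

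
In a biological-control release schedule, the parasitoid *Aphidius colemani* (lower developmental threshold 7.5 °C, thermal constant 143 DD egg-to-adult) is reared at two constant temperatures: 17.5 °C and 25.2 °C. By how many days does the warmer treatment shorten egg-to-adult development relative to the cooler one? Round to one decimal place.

At 17.5 °C: 143 / (17.5 − 7.5) = 143 / 10.0 = 14.300 d.
At 25.2 °C: 143 / (25.2 − 7.5) = 143 / 17.7 = 8.079 d.
Difference = |14.300 − 8.079| = 6.221 ≈ 6.2 days.

6.2 days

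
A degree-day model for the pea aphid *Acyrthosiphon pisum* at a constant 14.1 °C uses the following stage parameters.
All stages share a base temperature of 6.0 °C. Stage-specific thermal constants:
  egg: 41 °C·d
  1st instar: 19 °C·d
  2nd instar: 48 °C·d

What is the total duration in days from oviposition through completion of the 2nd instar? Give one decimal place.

13.3 days

Daily accumulation at 14.1 °C = 14.1 − 6.0 = 8.1 DD/day.
Total K = 41 + 19 + 48 = 108 DD.
Total duration = 108 / 8.1 = 13.333 ≈ 13.3 days.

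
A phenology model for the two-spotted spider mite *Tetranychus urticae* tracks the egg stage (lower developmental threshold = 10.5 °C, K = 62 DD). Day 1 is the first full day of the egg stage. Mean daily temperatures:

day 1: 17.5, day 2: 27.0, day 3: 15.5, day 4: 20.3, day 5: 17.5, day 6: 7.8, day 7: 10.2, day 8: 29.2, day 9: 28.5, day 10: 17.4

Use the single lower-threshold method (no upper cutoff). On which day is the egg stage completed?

day 8

Daily DD above 10.5 °C: 7.0, 16.5, 5.0, 9.8, 7.0, 0.0, 0.0, 18.7, 18.0, 6.9.
Cumulative: 7.0, 23.5, 28.5, 38.3, 45.3, 45.3, 45.3, 64.0, 82.0, 88.9.
The total first reaches 62 DD on day 8.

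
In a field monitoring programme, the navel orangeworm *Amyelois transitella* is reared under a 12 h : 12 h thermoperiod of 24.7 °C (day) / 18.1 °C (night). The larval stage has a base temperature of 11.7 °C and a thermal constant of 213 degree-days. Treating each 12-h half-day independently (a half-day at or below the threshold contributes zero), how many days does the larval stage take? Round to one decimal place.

Day half: max(0, 24.7 − 11.7) × 0.5 = 13.0 × 0.5 = 6.50 DD.
Night half: max(0, 18.1 − 11.7) × 0.5 = 6.4 × 0.5 = 3.20 DD.
Per 24 h: 9.70 DD/day.
Duration = 213 / 9.70 = 21.959 ≈ 22.0 days.

22.0 days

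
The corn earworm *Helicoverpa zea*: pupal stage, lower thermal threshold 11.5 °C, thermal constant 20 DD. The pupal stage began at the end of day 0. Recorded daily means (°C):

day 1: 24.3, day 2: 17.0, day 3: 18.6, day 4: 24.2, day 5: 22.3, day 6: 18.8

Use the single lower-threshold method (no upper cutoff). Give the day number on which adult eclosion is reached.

Daily DD above 11.5 °C: 12.8, 5.5, 7.1, 12.7, 10.8, 7.3.
Cumulative: 12.8, 18.3, 25.4, 38.1, 48.9, 56.2.
The total first reaches 20 DD on day 3.

day 3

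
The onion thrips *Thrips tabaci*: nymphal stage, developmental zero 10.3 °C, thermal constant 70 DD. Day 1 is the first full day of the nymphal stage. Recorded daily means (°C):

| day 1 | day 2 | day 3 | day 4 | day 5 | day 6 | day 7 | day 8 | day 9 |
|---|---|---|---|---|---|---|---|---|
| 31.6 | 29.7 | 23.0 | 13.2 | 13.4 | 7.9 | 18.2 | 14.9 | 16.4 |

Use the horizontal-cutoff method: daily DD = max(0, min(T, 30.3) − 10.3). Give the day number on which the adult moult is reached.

Daily DD above 10.3 °C (capped at 20.0): 20.0, 19.4, 12.7, 2.9, 3.1, 0.0, 7.9, 4.6, 6.1.
Cumulative: 20.0, 39.4, 52.1, 55.0, 58.1, 58.1, 66.0, 70.6, 76.7.
The total first reaches 70 DD on day 8.

day 8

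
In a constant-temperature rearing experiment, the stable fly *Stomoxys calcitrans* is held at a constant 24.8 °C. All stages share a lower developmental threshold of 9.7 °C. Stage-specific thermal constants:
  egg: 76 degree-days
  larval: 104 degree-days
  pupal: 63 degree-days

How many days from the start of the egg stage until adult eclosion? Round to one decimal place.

Daily accumulation at 24.8 °C = 24.8 − 9.7 = 15.1 DD/day.
Total K = 76 + 104 + 63 = 243 DD.
Total duration = 243 / 15.1 = 16.093 ≈ 16.1 days.

16.1 days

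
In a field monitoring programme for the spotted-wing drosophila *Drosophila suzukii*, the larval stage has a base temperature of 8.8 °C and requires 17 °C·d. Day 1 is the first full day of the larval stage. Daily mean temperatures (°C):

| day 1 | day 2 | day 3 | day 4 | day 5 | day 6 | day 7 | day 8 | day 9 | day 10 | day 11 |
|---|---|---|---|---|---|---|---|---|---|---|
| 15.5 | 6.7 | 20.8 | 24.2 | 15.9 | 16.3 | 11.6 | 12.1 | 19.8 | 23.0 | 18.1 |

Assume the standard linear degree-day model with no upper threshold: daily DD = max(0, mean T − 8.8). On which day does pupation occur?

day 3

Daily DD above 8.8 °C: 6.7, 0.0, 12.0, 15.4, 7.1, 7.5, 2.8, 3.3, 11.0, 14.2, 9.3.
Cumulative: 6.7, 6.7, 18.7, 34.1, 41.2, 48.7, 51.5, 54.8, 65.8, 80.0, 89.3.
The total first reaches 17 DD on day 3.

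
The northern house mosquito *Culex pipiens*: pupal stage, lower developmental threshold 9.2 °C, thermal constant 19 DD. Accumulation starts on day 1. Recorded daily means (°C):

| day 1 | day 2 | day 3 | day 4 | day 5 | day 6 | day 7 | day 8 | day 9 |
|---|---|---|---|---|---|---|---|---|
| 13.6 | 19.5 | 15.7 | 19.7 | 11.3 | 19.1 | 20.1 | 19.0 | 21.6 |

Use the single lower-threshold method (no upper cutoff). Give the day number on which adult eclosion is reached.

Daily DD above 9.2 °C: 4.4, 10.3, 6.5, 10.5, 2.1, 9.9, 10.9, 9.8, 12.4.
Cumulative: 4.4, 14.7, 21.2, 31.7, 33.8, 43.7, 54.6, 64.4, 76.8.
The total first reaches 19 DD on day 3.

day 3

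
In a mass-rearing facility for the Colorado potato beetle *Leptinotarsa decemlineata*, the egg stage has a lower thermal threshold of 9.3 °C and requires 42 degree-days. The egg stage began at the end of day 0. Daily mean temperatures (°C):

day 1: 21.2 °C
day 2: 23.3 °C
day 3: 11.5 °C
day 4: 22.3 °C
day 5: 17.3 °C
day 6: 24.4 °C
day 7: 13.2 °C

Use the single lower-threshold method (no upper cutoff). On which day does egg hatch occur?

day 5

Daily DD above 9.3 °C: 11.9, 14.0, 2.2, 13.0, 8.0, 15.1, 3.9.
Cumulative: 11.9, 25.9, 28.1, 41.1, 49.1, 64.2, 68.1.
The total first reaches 42 DD on day 5.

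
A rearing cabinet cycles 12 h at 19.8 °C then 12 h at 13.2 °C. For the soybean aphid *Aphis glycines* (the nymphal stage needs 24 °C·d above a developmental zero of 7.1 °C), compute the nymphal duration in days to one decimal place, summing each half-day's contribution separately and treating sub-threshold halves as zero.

Day half: max(0, 19.8 − 7.1) × 0.5 = 12.7 × 0.5 = 6.35 DD.
Night half: max(0, 13.2 − 7.1) × 0.5 = 6.1 × 0.5 = 3.05 DD.
Per 24 h: 9.40 DD/day.
Duration = 24 / 9.40 = 2.553 ≈ 2.6 days.

2.6 days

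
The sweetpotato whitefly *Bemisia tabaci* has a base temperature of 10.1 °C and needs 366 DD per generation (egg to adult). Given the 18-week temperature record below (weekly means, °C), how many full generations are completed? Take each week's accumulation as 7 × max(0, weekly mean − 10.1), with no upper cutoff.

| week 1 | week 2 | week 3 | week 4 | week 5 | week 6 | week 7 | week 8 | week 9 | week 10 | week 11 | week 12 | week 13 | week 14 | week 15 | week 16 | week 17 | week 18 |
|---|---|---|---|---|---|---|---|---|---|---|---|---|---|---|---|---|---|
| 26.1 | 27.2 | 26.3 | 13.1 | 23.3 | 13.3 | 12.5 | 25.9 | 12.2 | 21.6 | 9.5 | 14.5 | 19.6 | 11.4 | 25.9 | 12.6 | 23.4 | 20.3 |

Weekly DD (7 × max(0, T̄ − 10.1)): 112.0, 119.7, 113.4, 21.0, 92.4, 22.4, 16.8, 110.6, 14.7, 80.5, 0.0, 30.8, 66.5, 9.1, 110.6, 17.5, 93.1, 71.4.
Season total = 1102.5 DD.
Complete generations = ⌊1102.5 / 366⌋ = 3.

3 generations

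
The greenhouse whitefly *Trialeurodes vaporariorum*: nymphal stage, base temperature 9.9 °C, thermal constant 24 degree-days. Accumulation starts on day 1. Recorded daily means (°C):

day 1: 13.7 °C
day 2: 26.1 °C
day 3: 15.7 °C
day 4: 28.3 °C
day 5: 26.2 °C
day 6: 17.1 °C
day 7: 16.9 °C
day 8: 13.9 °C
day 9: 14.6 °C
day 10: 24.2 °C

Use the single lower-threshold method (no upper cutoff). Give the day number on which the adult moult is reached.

Daily DD above 9.9 °C: 3.8, 16.2, 5.8, 18.4, 16.3, 7.2, 7.0, 4.0, 4.7, 14.3.
Cumulative: 3.8, 20.0, 25.8, 44.2, 60.5, 67.7, 74.7, 78.7, 83.4, 97.7.
The total first reaches 24 DD on day 3.

day 3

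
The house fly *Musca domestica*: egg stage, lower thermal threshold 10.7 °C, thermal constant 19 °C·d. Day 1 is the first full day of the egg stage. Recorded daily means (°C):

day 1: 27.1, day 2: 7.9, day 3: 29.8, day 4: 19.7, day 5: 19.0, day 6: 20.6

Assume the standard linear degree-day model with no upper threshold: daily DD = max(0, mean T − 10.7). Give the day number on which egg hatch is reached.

Daily DD above 10.7 °C: 16.4, 0.0, 19.1, 9.0, 8.3, 9.9.
Cumulative: 16.4, 16.4, 35.5, 44.5, 52.8, 62.7.
The total first reaches 19 DD on day 3.

day 3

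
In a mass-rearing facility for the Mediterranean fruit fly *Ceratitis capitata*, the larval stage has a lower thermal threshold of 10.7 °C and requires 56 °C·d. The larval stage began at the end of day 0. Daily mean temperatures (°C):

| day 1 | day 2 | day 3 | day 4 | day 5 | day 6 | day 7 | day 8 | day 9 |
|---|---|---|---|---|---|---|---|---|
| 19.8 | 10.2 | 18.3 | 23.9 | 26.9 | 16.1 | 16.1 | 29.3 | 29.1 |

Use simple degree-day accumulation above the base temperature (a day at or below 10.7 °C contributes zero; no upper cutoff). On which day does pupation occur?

Daily DD above 10.7 °C: 9.1, 0.0, 7.6, 13.2, 16.2, 5.4, 5.4, 18.6, 18.4.
Cumulative: 9.1, 9.1, 16.7, 29.9, 46.1, 51.5, 56.9, 75.5, 93.9.
The total first reaches 56 DD on day 7.

day 7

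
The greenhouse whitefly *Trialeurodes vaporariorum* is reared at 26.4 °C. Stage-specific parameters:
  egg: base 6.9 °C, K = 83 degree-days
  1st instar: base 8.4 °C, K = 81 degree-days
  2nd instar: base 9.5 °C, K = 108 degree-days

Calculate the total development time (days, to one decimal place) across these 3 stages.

15.1 days

egg: 83 / (26.4 − 6.9) = 83 / 19.5 = 4.256 d.
1st instar: 81 / (26.4 − 8.4) = 81 / 18.0 = 4.500 d.
2nd instar: 108 / (26.4 − 9.5) = 108 / 16.9 = 6.391 d.
Sum = 15.147 ≈ 15.1 days.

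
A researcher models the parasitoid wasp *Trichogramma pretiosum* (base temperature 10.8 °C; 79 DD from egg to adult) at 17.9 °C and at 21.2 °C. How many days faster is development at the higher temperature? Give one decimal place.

3.5 days

At 17.9 °C: 79 / (17.9 − 10.8) = 79 / 7.1 = 11.127 d.
At 21.2 °C: 79 / (21.2 − 10.8) = 79 / 10.4 = 7.596 d.
Difference = |11.127 − 7.596| = 3.531 ≈ 3.5 days.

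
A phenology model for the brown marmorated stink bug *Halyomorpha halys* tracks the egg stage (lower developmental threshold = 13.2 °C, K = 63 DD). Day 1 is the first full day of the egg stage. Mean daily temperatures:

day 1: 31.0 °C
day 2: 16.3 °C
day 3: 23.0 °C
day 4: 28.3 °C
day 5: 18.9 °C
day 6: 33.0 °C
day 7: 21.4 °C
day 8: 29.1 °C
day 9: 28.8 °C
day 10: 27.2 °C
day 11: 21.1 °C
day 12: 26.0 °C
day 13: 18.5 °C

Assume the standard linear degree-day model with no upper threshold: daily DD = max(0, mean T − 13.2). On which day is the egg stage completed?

Daily DD above 13.2 °C: 17.8, 3.1, 9.8, 15.1, 5.7, 19.8, 8.2, 15.9, 15.6, 14.0, 7.9, 12.8, 5.3.
Cumulative: 17.8, 20.9, 30.7, 45.8, 51.5, 71.3, 79.5, 95.4, 111.0, 125.0, 132.9, 145.7, 151.0.
The total first reaches 63 DD on day 6.

day 6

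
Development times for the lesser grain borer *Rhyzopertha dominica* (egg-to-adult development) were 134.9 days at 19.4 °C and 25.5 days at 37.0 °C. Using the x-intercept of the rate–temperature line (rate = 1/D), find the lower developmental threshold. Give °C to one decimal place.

Under the model K = D·(T − T_b), so D₁·(T₁ − T_b) = D₂·(T₂ − T_b).
134.9·(19.4 − T_b) = 25.5·(37.0 − T_b)
T_b = (134.9·19.4 − 25.5·37.0) / (134.9 − 25.5) = 1673.56 / 109.4 = 15.298 °C ≈ 15.3 °C.

15.3 °C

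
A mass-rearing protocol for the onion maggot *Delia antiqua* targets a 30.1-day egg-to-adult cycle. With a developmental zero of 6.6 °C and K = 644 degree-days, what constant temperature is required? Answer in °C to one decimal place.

Required daily accumulation = 644 / 30.1 = 21.395 DD/day.
T = T_base + 21.395 = 6.6 + 21.395 = 27.995 ≈ 28.0 °C.

28.0 °C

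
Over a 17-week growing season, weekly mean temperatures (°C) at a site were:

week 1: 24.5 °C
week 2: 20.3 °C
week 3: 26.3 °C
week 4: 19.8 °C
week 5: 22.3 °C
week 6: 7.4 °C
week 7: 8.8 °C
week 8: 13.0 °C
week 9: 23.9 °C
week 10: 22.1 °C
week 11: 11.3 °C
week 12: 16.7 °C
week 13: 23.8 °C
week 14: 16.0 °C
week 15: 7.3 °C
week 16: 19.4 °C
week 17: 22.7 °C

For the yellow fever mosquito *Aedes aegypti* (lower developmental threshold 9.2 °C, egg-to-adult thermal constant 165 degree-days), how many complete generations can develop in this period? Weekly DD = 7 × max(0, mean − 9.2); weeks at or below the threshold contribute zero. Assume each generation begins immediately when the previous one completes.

Weekly DD (7 × max(0, T̄ − 9.2)): 107.1, 77.7, 119.7, 74.2, 91.7, 0.0, 0.0, 26.6, 102.9, 90.3, 14.7, 52.5, 102.2, 47.6, 0.0, 71.4, 94.5.
Season total = 1073.1 DD.
Complete generations = ⌊1073.1 / 165⌋ = 6.

6 generations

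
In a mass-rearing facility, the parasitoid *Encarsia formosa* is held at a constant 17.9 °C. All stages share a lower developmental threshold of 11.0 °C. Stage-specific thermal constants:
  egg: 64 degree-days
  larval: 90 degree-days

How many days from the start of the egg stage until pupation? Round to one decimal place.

22.3 days

Daily accumulation at 17.9 °C = 17.9 − 11.0 = 6.9 DD/day.
Total K = 64 + 90 = 154 DD.
Total duration = 154 / 6.9 = 22.319 ≈ 22.3 days.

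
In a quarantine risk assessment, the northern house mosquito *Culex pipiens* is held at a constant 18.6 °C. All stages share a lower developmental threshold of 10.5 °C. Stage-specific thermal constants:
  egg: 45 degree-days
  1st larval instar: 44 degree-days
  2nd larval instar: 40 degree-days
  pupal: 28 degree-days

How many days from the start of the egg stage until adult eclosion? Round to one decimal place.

Daily accumulation at 18.6 °C = 18.6 − 10.5 = 8.1 DD/day.
Total K = 45 + 44 + 40 + 28 = 157 DD.
Total duration = 157 / 8.1 = 19.383 ≈ 19.4 days.

19.4 days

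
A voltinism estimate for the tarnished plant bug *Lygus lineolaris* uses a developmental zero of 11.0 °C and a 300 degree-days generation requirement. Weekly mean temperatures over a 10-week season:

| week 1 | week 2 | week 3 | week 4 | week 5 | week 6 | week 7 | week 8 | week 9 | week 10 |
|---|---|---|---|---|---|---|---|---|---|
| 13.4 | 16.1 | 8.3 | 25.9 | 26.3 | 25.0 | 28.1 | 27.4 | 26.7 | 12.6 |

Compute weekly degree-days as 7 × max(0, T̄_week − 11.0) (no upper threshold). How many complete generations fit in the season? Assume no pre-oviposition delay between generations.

2 generations

Weekly DD (7 × max(0, T̄ − 11.0)): 16.8, 35.7, 0.0, 104.3, 107.1, 98.0, 119.7, 114.8, 109.9, 11.2.
Season total = 717.5 DD.
Complete generations = ⌊717.5 / 300⌋ = 2.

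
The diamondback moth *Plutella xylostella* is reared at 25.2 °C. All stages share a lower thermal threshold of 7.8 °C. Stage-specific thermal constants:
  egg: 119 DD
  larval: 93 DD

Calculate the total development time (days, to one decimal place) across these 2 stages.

12.2 days

Daily accumulation at 25.2 °C = 25.2 − 7.8 = 17.4 DD/day.
Total K = 119 + 93 = 212 DD.
Total duration = 212 / 17.4 = 12.184 ≈ 12.2 days.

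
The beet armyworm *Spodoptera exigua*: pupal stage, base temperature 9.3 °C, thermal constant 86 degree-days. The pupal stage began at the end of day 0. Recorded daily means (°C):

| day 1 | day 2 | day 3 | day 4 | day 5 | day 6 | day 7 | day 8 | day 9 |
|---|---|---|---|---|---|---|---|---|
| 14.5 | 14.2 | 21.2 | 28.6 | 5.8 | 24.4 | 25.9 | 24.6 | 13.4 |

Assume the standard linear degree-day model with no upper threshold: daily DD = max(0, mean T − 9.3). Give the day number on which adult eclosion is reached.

day 8

Daily DD above 9.3 °C: 5.2, 4.9, 11.9, 19.3, 0.0, 15.1, 16.6, 15.3, 4.1.
Cumulative: 5.2, 10.1, 22.0, 41.3, 41.3, 56.4, 73.0, 88.3, 92.4.
The total first reaches 86 DD on day 8.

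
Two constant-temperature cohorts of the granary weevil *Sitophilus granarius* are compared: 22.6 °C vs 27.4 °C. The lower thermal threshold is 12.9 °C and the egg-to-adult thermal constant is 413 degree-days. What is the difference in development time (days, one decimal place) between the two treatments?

14.1 days

At 22.6 °C: 413 / (22.6 − 12.9) = 413 / 9.7 = 42.577 d.
At 27.4 °C: 413 / (27.4 − 12.9) = 413 / 14.5 = 28.483 d.
Difference = |42.577 − 28.483| = 14.095 ≈ 14.1 days.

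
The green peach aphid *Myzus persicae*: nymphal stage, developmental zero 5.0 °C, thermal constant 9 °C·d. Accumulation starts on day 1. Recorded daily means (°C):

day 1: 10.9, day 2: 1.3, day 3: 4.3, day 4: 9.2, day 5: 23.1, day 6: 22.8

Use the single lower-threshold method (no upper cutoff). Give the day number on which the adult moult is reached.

day 4

Daily DD above 5.0 °C: 5.9, 0.0, 0.0, 4.2, 18.1, 17.8.
Cumulative: 5.9, 5.9, 5.9, 10.1, 28.2, 46.0.
The total first reaches 9 DD on day 4.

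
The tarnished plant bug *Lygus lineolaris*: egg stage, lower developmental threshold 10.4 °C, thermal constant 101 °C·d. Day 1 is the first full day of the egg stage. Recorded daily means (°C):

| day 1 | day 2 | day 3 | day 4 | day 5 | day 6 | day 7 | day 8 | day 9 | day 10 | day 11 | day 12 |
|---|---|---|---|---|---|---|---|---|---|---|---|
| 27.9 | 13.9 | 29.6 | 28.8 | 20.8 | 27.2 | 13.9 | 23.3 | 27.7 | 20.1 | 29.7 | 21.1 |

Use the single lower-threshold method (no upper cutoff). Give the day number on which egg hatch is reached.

day 8

Daily DD above 10.4 °C: 17.5, 3.5, 19.2, 18.4, 10.4, 16.8, 3.5, 12.9, 17.3, 9.7, 19.3, 10.7.
Cumulative: 17.5, 21.0, 40.2, 58.6, 69.0, 85.8, 89.3, 102.2, 119.5, 129.2, 148.5, 159.2.
The total first reaches 101 DD on day 8.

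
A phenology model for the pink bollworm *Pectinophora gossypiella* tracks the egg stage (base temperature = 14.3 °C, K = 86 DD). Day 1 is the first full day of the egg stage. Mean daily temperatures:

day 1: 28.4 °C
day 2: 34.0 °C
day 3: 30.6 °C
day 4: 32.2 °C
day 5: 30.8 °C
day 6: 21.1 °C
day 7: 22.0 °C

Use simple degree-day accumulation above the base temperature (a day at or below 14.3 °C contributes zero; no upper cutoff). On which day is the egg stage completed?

Daily DD above 14.3 °C: 14.1, 19.7, 16.3, 17.9, 16.5, 6.8, 7.7.
Cumulative: 14.1, 33.8, 50.1, 68.0, 84.5, 91.3, 99.0.
The total first reaches 86 DD on day 6.

day 6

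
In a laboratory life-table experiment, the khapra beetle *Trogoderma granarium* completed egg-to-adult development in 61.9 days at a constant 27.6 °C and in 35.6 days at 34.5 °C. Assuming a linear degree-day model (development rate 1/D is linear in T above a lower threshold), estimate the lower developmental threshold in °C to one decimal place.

18.3 °C

Under the model K = D·(T − T_b), so D₁·(T₁ − T_b) = D₂·(T₂ − T_b).
61.9·(27.6 − T_b) = 35.6·(34.5 − T_b)
T_b = (61.9·27.6 − 35.6·34.5) / (61.9 − 35.6) = 480.24 / 26.3 = 18.260 °C ≈ 18.3 °C.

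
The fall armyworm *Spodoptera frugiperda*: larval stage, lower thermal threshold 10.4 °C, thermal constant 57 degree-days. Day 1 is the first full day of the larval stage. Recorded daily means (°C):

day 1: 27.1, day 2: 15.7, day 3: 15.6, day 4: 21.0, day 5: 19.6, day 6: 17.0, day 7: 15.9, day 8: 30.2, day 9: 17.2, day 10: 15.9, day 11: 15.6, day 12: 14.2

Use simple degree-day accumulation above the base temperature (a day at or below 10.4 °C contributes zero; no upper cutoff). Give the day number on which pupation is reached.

Daily DD above 10.4 °C: 16.7, 5.3, 5.2, 10.6, 9.2, 6.6, 5.5, 19.8, 6.8, 5.5, 5.2, 3.8.
Cumulative: 16.7, 22.0, 27.2, 37.8, 47.0, 53.6, 59.1, 78.9, 85.7, 91.2, 96.4, 100.2.
The total first reaches 57 DD on day 7.

day 7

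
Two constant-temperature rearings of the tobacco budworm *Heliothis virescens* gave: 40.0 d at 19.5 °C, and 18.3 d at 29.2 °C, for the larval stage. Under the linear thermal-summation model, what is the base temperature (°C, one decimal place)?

Linear rate model ⇒ the product D·(T − T_b) is constant across temperatures.
40.0·(19.5 − T_b) = 18.3·(29.2 − T_b)
T_b = (40.0·19.5 − 18.3·29.2) / (40.0 − 18.3) = 245.64 / 21.7 = 11.320 °C ≈ 11.3 °C.

11.3 °C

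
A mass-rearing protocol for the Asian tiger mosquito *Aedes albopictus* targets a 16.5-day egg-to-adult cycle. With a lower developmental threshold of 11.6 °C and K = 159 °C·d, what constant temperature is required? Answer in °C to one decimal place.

Required daily accumulation = 159 / 16.5 = 9.636 DD/day.
T = T_base + 9.636 = 11.6 + 9.636 = 21.236 ≈ 21.2 °C.

21.2 °C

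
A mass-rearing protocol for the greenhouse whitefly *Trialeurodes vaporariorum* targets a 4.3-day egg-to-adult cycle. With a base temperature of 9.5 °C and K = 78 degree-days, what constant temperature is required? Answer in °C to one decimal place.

27.6 °C

Required daily accumulation = 78 / 4.3 = 18.140 DD/day.
T = T_base + 18.140 = 9.5 + 18.140 = 27.640 ≈ 27.6 °C.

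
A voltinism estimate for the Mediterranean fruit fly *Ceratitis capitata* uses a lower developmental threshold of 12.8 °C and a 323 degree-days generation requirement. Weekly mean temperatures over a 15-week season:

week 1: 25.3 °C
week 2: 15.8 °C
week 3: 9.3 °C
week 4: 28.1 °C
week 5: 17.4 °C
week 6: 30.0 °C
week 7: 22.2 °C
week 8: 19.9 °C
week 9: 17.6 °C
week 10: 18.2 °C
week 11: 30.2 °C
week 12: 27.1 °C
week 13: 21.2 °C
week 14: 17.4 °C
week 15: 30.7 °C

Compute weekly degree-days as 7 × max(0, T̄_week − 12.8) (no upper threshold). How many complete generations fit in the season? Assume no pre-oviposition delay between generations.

3 generations

Weekly DD (7 × max(0, T̄ − 12.8)): 87.5, 21.0, 0.0, 107.1, 32.2, 120.4, 65.8, 49.7, 33.6, 37.8, 121.8, 100.1, 58.8, 32.2, 125.3.
Season total = 993.3 DD.
Complete generations = ⌊993.3 / 323⌋ = 3.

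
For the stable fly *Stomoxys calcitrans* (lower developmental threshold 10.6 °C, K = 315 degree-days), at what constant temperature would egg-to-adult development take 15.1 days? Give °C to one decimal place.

Required daily accumulation = 315 / 15.1 = 20.861 DD/day.
T = T_base + 20.861 = 10.6 + 20.861 = 31.461 ≈ 31.5 °C.

31.5 °C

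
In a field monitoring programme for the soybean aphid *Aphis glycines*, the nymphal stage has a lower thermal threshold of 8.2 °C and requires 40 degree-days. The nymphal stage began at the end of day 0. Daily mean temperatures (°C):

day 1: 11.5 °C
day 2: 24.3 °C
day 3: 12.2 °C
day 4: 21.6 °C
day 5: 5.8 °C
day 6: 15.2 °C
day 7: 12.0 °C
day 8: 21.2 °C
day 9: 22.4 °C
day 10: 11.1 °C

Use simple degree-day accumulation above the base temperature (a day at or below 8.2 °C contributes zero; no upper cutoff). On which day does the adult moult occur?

day 6

Daily DD above 8.2 °C: 3.3, 16.1, 4.0, 13.4, 0.0, 7.0, 3.8, 13.0, 14.2, 2.9.
Cumulative: 3.3, 19.4, 23.4, 36.8, 36.8, 43.8, 47.6, 60.6, 74.8, 77.7.
The total first reaches 40 DD on day 6.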